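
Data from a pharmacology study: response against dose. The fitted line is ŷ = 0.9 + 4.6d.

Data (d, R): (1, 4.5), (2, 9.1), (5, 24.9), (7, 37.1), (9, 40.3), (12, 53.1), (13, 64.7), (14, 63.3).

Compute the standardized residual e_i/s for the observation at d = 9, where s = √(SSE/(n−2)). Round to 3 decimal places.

-0.679

d=1: ŷ = 0.9 + 4.6·1 = 5.5; e = 4.5 − 5.5 = -1
d=2: ŷ = 0.9 + 4.6·2 = 10.1; e = 9.1 − 10.1 = -1
d=5: ŷ = 0.9 + 4.6·5 = 23.9; e = 24.9 − 23.9 = 1
d=7: ŷ = 0.9 + 4.6·7 = 33.1; e = 37.1 − 33.1 = 4
d=9: ŷ = 0.9 + 4.6·9 = 42.3; e = 40.3 − 42.3 = -2
d=12: ŷ = 0.9 + 4.6·12 = 56.1; e = 53.1 − 56.1 = -3
d=13: ŷ = 0.9 + 4.6·13 = 60.7; e = 64.7 − 60.7 = 4
d=14: ŷ = 0.9 + 4.6·14 = 65.3; e = 63.3 − 65.3 = -2
SSE = 1 + 1 + 1 + 16 + 4 + 9 + 16 + 4 = 52
s = √(52/6) = 2.94392
e/s = -2 / 2.94392 = -0.679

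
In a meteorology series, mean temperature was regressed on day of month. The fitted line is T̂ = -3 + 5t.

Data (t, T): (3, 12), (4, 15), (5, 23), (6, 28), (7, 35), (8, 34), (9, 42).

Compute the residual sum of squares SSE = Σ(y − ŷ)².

SSE = 24

t=3: T̂ = -3 + 5·3 = 12; r = 12 − 12 = 0
t=4: T̂ = -3 + 5·4 = 17; r = 15 − 17 = -2
t=5: T̂ = -3 + 5·5 = 22; r = 23 − 22 = 1
t=6: T̂ = -3 + 5·6 = 27; r = 28 − 27 = 1
t=7: T̂ = -3 + 5·7 = 32; r = 35 − 32 = 3
t=8: T̂ = -3 + 5·8 = 37; r = 34 − 37 = -3
t=9: T̂ = -3 + 5·9 = 42; r = 42 − 42 = 0
SSE = 0 + 4 + 1 + 1 + 9 + 9 + 0 = 24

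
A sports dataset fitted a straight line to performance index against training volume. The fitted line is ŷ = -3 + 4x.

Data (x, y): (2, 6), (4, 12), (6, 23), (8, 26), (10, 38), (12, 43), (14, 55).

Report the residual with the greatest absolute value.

x=2: ŷ = -3 + 4·2 = 5; r = 6 − 5 = 1
x=4: ŷ = -3 + 4·4 = 13; r = 12 − 13 = -1
x=6: ŷ = -3 + 4·6 = 21; r = 23 − 21 = 2
x=8: ŷ = -3 + 4·8 = 29; r = 26 − 29 = -3
x=10: ŷ = -3 + 4·10 = 37; r = 38 − 37 = 1
x=12: ŷ = -3 + 4·12 = 45; r = 43 − 45 = -2
x=14: ŷ = -3 + 4·14 = 53; r = 55 − 53 = 2
Largest |r| is 3 at x = 8, residual -3.

r = -3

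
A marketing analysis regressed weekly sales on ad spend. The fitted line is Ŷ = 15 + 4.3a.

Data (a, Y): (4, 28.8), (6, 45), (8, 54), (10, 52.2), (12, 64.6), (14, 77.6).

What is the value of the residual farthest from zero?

a=4: Ŷ = 15 + 4.3·4 = 32.2; r = 28.8 − 32.2 = -3.4
a=6: Ŷ = 15 + 4.3·6 = 40.8; r = 45 − 40.8 = 4.2
a=8: Ŷ = 15 + 4.3·8 = 49.4; r = 54 − 49.4 = 4.6
a=10: Ŷ = 15 + 4.3·10 = 58; r = 52.2 − 58 = -5.8
a=12: Ŷ = 15 + 4.3·12 = 66.6; r = 64.6 − 66.6 = -2
a=14: Ŷ = 15 + 4.3·14 = 75.2; r = 77.6 − 75.2 = 2.4
Largest |r| is 5.8 at a = 10, residual -5.8.

r = -5.8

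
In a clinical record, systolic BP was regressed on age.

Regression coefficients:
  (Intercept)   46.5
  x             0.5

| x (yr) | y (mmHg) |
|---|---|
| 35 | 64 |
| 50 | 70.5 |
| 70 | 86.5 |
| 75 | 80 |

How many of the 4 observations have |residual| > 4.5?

1

x=35: ŷ = 46.5 + 0.5·35 = 64; e = 64 − 64 = 0
x=50: ŷ = 46.5 + 0.5·50 = 71.5; e = 70.5 − 71.5 = -1
x=70: ŷ = 46.5 + 0.5·70 = 81.5; e = 86.5 − 81.5 = 5
x=75: ŷ = 46.5 + 0.5·75 = 84; e = 80 − 84 = -4
|e| > 4.5: x=70 (|e|=5) → 1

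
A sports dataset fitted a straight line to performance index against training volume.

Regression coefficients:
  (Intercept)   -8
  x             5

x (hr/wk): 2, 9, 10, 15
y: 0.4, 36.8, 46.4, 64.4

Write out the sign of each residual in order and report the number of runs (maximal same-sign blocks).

3 runs

x=2: ŷ = -8 + 5·2 = 2; r = 0.4 − 2 = -1.6
x=9: ŷ = -8 + 5·9 = 37; r = 36.8 − 37 = -0.2
x=10: ŷ = -8 + 5·10 = 42; r = 46.4 − 42 = 4.4
x=15: ŷ = -8 + 5·15 = 67; r = 64.4 − 67 = -2.6
Signs: − − + −
Runs: −×2, +×1, −×1 → 3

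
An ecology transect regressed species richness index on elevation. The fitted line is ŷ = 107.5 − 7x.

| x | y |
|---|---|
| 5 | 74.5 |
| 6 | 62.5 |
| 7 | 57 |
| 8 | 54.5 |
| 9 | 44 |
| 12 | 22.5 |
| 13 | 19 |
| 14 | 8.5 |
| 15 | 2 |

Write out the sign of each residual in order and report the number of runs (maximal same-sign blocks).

6 runs

x=5: ŷ = 107.5 − 7·5 = 72.5; e = 74.5 − 72.5 = 2
x=6: ŷ = 107.5 − 7·6 = 65.5; e = 62.5 − 65.5 = -3
x=7: ŷ = 107.5 − 7·7 = 58.5; e = 57 − 58.5 = -1.5
x=8: ŷ = 107.5 − 7·8 = 51.5; e = 54.5 − 51.5 = 3
x=9: ŷ = 107.5 − 7·9 = 44.5; e = 44 − 44.5 = -0.5
x=12: ŷ = 107.5 − 7·12 = 23.5; e = 22.5 − 23.5 = -1
x=13: ŷ = 107.5 − 7·13 = 16.5; e = 19 − 16.5 = 2.5
x=14: ŷ = 107.5 − 7·14 = 9.5; e = 8.5 − 9.5 = -1
x=15: ŷ = 107.5 − 7·15 = 2.5; e = 2 − 2.5 = -0.5
Signs: + − − + − − + − −
Runs: +×1, −×2, +×1, −×2, +×1, −×2 → 6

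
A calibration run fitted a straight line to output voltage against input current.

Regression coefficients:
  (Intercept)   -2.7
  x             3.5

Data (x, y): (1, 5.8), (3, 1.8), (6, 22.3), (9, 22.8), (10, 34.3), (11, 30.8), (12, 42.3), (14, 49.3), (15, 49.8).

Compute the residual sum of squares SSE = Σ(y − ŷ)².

x=1: ŷ = -2.7 + 3.5·1 = 0.8; r = 5.8 − 0.8 = 5
x=3: ŷ = -2.7 + 3.5·3 = 7.8; r = 1.8 − 7.8 = -6
x=6: ŷ = -2.7 + 3.5·6 = 18.3; r = 22.3 − 18.3 = 4
x=9: ŷ = -2.7 + 3.5·9 = 28.8; r = 22.8 − 28.8 = -6
x=10: ŷ = -2.7 + 3.5·10 = 32.3; r = 34.3 − 32.3 = 2
x=11: ŷ = -2.7 + 3.5·11 = 35.8; r = 30.8 − 35.8 = -5
x=12: ŷ = -2.7 + 3.5·12 = 39.3; r = 42.3 − 39.3 = 3
x=14: ŷ = -2.7 + 3.5·14 = 46.3; r = 49.3 − 46.3 = 3
x=15: ŷ = -2.7 + 3.5·15 = 49.8; r = 49.8 − 49.8 = 0
SSE = 25 + 36 + 16 + 36 + 4 + 25 + 9 + 9 + 0 = 160

SSE = 160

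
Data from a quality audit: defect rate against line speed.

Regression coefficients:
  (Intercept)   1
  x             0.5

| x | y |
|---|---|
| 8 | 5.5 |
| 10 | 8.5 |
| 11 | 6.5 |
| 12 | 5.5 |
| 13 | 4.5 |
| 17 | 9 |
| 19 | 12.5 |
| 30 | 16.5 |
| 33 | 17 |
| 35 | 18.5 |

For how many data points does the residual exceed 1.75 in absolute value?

3

x=8: ŷ = 1 + 0.5·8 = 5; r = 5.5 − 5 = 0.5
x=10: ŷ = 1 + 0.5·10 = 6; r = 8.5 − 6 = 2.5
x=11: ŷ = 1 + 0.5·11 = 6.5; r = 6.5 − 6.5 = 0
x=12: ŷ = 1 + 0.5·12 = 7; r = 5.5 − 7 = -1.5
x=13: ŷ = 1 + 0.5·13 = 7.5; r = 4.5 − 7.5 = -3
x=17: ŷ = 1 + 0.5·17 = 9.5; r = 9 − 9.5 = -0.5
x=19: ŷ = 1 + 0.5·19 = 10.5; r = 12.5 − 10.5 = 2
x=30: ŷ = 1 + 0.5·30 = 16; r = 16.5 − 16 = 0.5
x=33: ŷ = 1 + 0.5·33 = 17.5; r = 17 − 17.5 = -0.5
x=35: ŷ = 1 + 0.5·35 = 18.5; r = 18.5 − 18.5 = 0
|r| > 1.75: x=10 (|r|=2.5), x=13 (|r|=3), x=19 (|r|=2) → 3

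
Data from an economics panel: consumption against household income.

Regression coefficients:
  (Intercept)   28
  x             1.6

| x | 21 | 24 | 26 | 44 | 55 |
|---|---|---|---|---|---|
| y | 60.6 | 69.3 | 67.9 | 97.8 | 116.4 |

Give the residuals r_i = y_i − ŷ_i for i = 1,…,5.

x=21: ŷ = 28 + 1.6·21 = 61.6; r = 60.6 − 61.6 = -1
x=24: ŷ = 28 + 1.6·24 = 66.4; r = 69.3 − 66.4 = 2.9
x=26: ŷ = 28 + 1.6·26 = 69.6; r = 67.9 − 69.6 = -1.7
x=44: ŷ = 28 + 1.6·44 = 98.4; r = 97.8 − 98.4 = -0.6
x=55: ŷ = 28 + 1.6·55 = 116; r = 116.4 − 116 = 0.4

-1, 2.9, -1.7, -0.6, 0.4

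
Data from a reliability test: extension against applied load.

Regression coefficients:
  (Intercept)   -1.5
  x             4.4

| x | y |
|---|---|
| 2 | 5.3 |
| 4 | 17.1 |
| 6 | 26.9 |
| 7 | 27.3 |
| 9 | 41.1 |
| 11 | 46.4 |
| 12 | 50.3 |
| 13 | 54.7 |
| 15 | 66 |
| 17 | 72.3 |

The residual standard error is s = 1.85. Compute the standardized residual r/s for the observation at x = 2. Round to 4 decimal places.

-1.0811

ŷ = -1.5 + 4.4·2 = 7.3
r = 5.3 − 7.3 = -2
r/s = -2 / 1.85 = -1.0811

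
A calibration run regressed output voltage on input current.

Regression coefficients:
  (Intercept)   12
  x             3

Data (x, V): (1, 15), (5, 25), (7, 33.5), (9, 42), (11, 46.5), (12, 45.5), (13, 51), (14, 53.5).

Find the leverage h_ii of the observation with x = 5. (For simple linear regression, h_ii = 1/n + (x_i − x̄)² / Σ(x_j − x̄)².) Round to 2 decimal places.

x̄ = (1 + 5 + 7 + 9 + 11 + 12 + 13 + 14)/8 = 9
Σ(x − x̄)² = 64 + 16 + 4 + 0 + 4 + 9 + 16 + 25 = 138
h = 1/8 + (-4)²/138 = 0.125 + 0.115942 = 0.24

h = 0.24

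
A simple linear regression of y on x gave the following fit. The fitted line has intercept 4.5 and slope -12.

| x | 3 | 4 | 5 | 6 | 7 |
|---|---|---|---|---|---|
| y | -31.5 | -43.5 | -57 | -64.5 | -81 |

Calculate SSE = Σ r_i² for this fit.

SSE = 13.5

x=3: ŷ = 4.5 − 12·3 = -31.5; r = -31.5 − (-31.5) = 0
x=4: ŷ = 4.5 − 12·4 = -43.5; r = -43.5 − (-43.5) = 0
x=5: ŷ = 4.5 − 12·5 = -55.5; r = -57 − (-55.5) = -1.5
x=6: ŷ = 4.5 − 12·6 = -67.5; r = -64.5 − (-67.5) = 3
x=7: ŷ = 4.5 − 12·7 = -79.5; r = -81 − (-79.5) = -1.5
SSE = 0 + 0 + 2.25 + 9 + 2.25 = 13.5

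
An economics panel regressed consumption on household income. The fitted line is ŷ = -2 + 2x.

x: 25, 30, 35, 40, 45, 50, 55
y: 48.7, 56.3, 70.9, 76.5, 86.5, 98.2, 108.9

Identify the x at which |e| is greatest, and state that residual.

x=25: ŷ = -2 + 2·25 = 48; e = 48.7 − 48 = 0.7
x=30: ŷ = -2 + 2·30 = 58; e = 56.3 − 58 = -1.7
x=35: ŷ = -2 + 2·35 = 68; e = 70.9 − 68 = 2.9
x=40: ŷ = -2 + 2·40 = 78; e = 76.5 − 78 = -1.5
x=45: ŷ = -2 + 2·45 = 88; e = 86.5 − 88 = -1.5
x=50: ŷ = -2 + 2·50 = 98; e = 98.2 − 98 = 0.2
x=55: ŷ = -2 + 2·55 = 108; e = 108.9 − 108 = 0.9
Largest |e| is 2.9 at x = 35, residual 2.9.

x = 35, e = 2.9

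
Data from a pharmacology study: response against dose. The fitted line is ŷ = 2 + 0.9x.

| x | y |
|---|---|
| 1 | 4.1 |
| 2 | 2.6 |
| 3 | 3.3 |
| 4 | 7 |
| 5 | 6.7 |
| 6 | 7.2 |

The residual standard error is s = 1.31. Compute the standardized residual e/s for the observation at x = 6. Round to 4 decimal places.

ŷ = 2 + 0.9·6 = 7.4
e = 7.2 − 7.4 = -0.2
e/s = -0.2 / 1.31 = -0.1527

-0.1527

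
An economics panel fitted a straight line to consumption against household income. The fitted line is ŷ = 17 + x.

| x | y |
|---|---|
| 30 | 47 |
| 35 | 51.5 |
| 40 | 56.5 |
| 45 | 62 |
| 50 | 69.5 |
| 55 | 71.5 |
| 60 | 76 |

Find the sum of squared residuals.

SSE = 8

x=30: ŷ = 17 + 30 = 47; e = 47 − 47 = 0
x=35: ŷ = 17 + 35 = 52; e = 51.5 − 52 = -0.5
x=40: ŷ = 17 + 40 = 57; e = 56.5 − 57 = -0.5
x=45: ŷ = 17 + 45 = 62; e = 62 − 62 = 0
x=50: ŷ = 17 + 50 = 67; e = 69.5 − 67 = 2.5
x=55: ŷ = 17 + 55 = 72; e = 71.5 − 72 = -0.5
x=60: ŷ = 17 + 60 = 77; e = 76 − 77 = -1
SSE = 0 + 0.25 + 0.25 + 0 + 6.25 + 0.25 + 1 = 8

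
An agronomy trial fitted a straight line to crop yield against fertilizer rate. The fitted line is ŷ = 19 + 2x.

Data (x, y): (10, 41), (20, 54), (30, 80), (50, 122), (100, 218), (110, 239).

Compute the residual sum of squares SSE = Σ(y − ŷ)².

SSE = 40

x=10: ŷ = 19 + 2·10 = 39; r = 41 − 39 = 2
x=20: ŷ = 19 + 2·20 = 59; r = 54 − 59 = -5
x=30: ŷ = 19 + 2·30 = 79; r = 80 − 79 = 1
x=50: ŷ = 19 + 2·50 = 119; r = 122 − 119 = 3
x=100: ŷ = 19 + 2·100 = 219; r = 218 − 219 = -1
x=110: ŷ = 19 + 2·110 = 239; r = 239 − 239 = 0
SSE = 4 + 25 + 1 + 9 + 1 + 0 = 40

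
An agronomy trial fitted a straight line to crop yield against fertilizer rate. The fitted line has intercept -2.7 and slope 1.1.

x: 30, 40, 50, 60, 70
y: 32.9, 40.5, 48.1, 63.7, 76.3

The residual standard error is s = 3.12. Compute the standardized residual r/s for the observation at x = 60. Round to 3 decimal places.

0.128

ŷ = -2.7 + 1.1·60 = 63.3
r = 63.7 − 63.3 = 0.4
r/s = 0.4 / 3.12 = 0.128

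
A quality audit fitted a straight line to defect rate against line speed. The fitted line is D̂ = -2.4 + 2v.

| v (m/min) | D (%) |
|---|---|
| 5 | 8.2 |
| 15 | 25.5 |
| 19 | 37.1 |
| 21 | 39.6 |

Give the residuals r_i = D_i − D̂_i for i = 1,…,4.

0.6, -2.1, 1.5, 0

v=5: D̂ = -2.4 + 2·5 = 7.6; r = 8.2 − 7.6 = 0.6
v=15: D̂ = -2.4 + 2·15 = 27.6; r = 25.5 − 27.6 = -2.1
v=19: D̂ = -2.4 + 2·19 = 35.6; r = 37.1 − 35.6 = 1.5
v=21: D̂ = -2.4 + 2·21 = 39.6; r = 39.6 − 39.6 = 0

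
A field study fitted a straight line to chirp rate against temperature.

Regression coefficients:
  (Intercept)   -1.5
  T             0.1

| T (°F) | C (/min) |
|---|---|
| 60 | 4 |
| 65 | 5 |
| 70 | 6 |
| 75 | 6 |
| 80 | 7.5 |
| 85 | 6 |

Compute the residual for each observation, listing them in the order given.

-0.5, 0, 0.5, 0, 1, -1

T=60: ŷ = -1.5 + 0.1·60 = 4.5; r = 4 − 4.5 = -0.5
T=65: ŷ = -1.5 + 0.1·65 = 5; r = 5 − 5 = 0
T=70: ŷ = -1.5 + 0.1·70 = 5.5; r = 6 − 5.5 = 0.5
T=75: ŷ = -1.5 + 0.1·75 = 6; r = 6 − 6 = 0
T=80: ŷ = -1.5 + 0.1·80 = 6.5; r = 7.5 − 6.5 = 1
T=85: ŷ = -1.5 + 0.1·85 = 7; r = 6 − 7 = -1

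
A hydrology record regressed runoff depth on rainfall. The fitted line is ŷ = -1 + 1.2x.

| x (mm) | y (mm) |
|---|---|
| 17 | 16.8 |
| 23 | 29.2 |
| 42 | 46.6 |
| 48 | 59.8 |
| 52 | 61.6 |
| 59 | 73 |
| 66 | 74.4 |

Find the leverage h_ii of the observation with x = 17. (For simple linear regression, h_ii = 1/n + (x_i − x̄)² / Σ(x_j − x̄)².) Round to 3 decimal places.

h = 0.510

x̄ = (17 + 23 + 42 + 48 + 52 + 59 + 66)/7 = 43.8571
Σ(x − x̄)² = 721.306 + 435.02 + 3.44898 + 17.1633 + 66.3061 + 229.306 + 490.306 = 1962.86
h = 1/7 + (-26.8571)²/1962.86 = 0.142857 + 0.367478 = 0.510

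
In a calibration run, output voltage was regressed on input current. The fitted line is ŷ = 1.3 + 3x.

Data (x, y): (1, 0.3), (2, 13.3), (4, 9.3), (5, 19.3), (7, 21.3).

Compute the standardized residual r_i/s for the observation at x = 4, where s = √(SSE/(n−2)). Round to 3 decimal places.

x=1: ŷ = 1.3 + 3·1 = 4.3; r = 0.3 − 4.3 = -4
x=2: ŷ = 1.3 + 3·2 = 7.3; r = 13.3 − 7.3 = 6
x=4: ŷ = 1.3 + 3·4 = 13.3; r = 9.3 − 13.3 = -4
x=5: ŷ = 1.3 + 3·5 = 16.3; r = 19.3 − 16.3 = 3
x=7: ŷ = 1.3 + 3·7 = 22.3; r = 21.3 − 22.3 = -1
SSE = 16 + 36 + 16 + 9 + 1 = 78
s = √(78/3) = 5.09902
r/s = -4 / 5.09902 = -0.784

-0.784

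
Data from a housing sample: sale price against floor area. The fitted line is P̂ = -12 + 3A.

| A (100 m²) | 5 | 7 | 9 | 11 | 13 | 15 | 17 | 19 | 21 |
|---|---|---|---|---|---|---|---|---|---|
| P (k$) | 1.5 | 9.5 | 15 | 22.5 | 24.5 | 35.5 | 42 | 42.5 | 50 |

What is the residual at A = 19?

r = -2.5

P̂ = -12 + 3·19 = 45
r = 42.5 − 45 = -2.5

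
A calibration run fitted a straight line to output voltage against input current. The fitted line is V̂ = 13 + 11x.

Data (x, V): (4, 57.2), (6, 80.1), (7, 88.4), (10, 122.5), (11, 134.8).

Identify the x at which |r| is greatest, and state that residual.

x = 7, r = -1.6

x=4: V̂ = 13 + 11·4 = 57; r = 57.2 − 57 = 0.2
x=6: V̂ = 13 + 11·6 = 79; r = 80.1 − 79 = 1.1
x=7: V̂ = 13 + 11·7 = 90; r = 88.4 − 90 = -1.6
x=10: V̂ = 13 + 11·10 = 123; r = 122.5 − 123 = -0.5
x=11: V̂ = 13 + 11·11 = 134; r = 134.8 − 134 = 0.8
Largest |r| is 1.6 at x = 7, residual -1.6.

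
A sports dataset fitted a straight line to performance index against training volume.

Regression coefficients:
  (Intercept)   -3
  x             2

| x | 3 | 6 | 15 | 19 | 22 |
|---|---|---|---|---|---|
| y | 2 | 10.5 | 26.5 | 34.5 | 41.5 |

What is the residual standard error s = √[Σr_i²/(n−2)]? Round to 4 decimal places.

x=3: ŷ = -3 + 2·3 = 3; r = 2 − 3 = -1
x=6: ŷ = -3 + 2·6 = 9; r = 10.5 − 9 = 1.5
x=15: ŷ = -3 + 2·15 = 27; r = 26.5 − 27 = -0.5
x=19: ŷ = -3 + 2·19 = 35; r = 34.5 − 35 = -0.5
x=22: ŷ = -3 + 2·22 = 41; r = 41.5 − 41 = 0.5
SSE = 1 + 2.25 + 0.25 + 0.25 + 0.25 = 4
s = √(4/3) = √1.33333 ≈ 1.1547

s = 1.1547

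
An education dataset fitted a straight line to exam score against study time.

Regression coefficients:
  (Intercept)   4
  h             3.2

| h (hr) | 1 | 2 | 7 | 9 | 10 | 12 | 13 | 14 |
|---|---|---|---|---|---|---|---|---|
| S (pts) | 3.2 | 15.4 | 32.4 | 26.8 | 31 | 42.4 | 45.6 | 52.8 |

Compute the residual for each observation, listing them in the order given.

h=1: Ŝ = 4 + 3.2·1 = 7.2; e = 3.2 − 7.2 = -4
h=2: Ŝ = 4 + 3.2·2 = 10.4; e = 15.4 − 10.4 = 5
h=7: Ŝ = 4 + 3.2·7 = 26.4; e = 32.4 − 26.4 = 6
h=9: Ŝ = 4 + 3.2·9 = 32.8; e = 26.8 − 32.8 = -6
h=10: Ŝ = 4 + 3.2·10 = 36; e = 31 − 36 = -5
h=12: Ŝ = 4 + 3.2·12 = 42.4; e = 42.4 − 42.4 = 0
h=13: Ŝ = 4 + 3.2·13 = 45.6; e = 45.6 − 45.6 = 0
h=14: Ŝ = 4 + 3.2·14 = 48.8; e = 52.8 − 48.8 = 4

-4, 5, 6, -6, -5, 0, 0, 4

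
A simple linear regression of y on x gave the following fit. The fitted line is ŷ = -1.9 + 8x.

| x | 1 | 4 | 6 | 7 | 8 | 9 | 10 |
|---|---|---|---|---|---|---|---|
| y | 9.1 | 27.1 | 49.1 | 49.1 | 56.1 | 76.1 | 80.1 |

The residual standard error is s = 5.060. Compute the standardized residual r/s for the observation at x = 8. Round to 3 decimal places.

ŷ = -1.9 + 8·8 = 62.1
r = 56.1 − 62.1 = -6
r/s = -6 / 5.060 = -1.186

-1.186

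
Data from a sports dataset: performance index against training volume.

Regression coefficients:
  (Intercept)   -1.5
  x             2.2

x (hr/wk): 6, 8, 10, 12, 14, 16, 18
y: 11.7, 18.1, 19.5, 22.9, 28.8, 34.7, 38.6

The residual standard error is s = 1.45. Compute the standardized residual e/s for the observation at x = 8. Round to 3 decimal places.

1.379

ŷ = -1.5 + 2.2·8 = 16.1
e = 18.1 − 16.1 = 2
e/s = 2 / 1.45 = 1.379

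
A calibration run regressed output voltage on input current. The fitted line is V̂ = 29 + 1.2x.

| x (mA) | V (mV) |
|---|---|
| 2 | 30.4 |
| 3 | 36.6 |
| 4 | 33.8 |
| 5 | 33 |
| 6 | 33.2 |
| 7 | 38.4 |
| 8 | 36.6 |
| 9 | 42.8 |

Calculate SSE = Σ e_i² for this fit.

SSE = 44

x=2: V̂ = 29 + 1.2·2 = 31.4; e = 30.4 − 31.4 = -1
x=3: V̂ = 29 + 1.2·3 = 32.6; e = 36.6 − 32.6 = 4
x=4: V̂ = 29 + 1.2·4 = 33.8; e = 33.8 − 33.8 = 0
x=5: V̂ = 29 + 1.2·5 = 35; e = 33 − 35 = -2
x=6: V̂ = 29 + 1.2·6 = 36.2; e = 33.2 − 36.2 = -3
x=7: V̂ = 29 + 1.2·7 = 37.4; e = 38.4 − 37.4 = 1
x=8: V̂ = 29 + 1.2·8 = 38.6; e = 36.6 − 38.6 = -2
x=9: V̂ = 29 + 1.2·9 = 39.8; e = 42.8 − 39.8 = 3
SSE = 1 + 16 + 0 + 4 + 9 + 1 + 4 + 9 = 44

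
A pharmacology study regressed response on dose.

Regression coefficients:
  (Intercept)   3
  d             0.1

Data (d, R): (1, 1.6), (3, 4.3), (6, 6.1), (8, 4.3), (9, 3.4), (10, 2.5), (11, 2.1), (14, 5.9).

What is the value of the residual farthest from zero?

d=1: R̂ = 3 + 0.1·1 = 3.1; e = 1.6 − 3.1 = -1.5
d=3: R̂ = 3 + 0.1·3 = 3.3; e = 4.3 − 3.3 = 1
d=6: R̂ = 3 + 0.1·6 = 3.6; e = 6.1 − 3.6 = 2.5
d=8: R̂ = 3 + 0.1·8 = 3.8; e = 4.3 − 3.8 = 0.5
d=9: R̂ = 3 + 0.1·9 = 3.9; e = 3.4 − 3.9 = -0.5
d=10: R̂ = 3 + 0.1·10 = 4; e = 2.5 − 4 = -1.5
d=11: R̂ = 3 + 0.1·11 = 4.1; e = 2.1 − 4.1 = -2
d=14: R̂ = 3 + 0.1·14 = 4.4; e = 5.9 − 4.4 = 1.5
Largest |e| is 2.5 at d = 6, residual 2.5.

e = 2.5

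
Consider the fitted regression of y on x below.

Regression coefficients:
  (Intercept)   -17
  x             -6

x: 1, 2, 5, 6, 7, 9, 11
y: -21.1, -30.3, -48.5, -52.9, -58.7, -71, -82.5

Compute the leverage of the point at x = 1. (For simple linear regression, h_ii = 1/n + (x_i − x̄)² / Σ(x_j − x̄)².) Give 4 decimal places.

h = 0.4498

x̄ = (1 + 2 + 5 + 6 + 7 + 9 + 11)/7 = 5.85714
Σ(x − x̄)² = 23.5918 + 14.8776 + 0.734694 + 0.0204082 + 1.30612 + 9.87755 + 26.449 = 76.8571
h = 1/7 + (-4.85714)²/76.8571 = 0.142857 + 0.306957 = 0.4498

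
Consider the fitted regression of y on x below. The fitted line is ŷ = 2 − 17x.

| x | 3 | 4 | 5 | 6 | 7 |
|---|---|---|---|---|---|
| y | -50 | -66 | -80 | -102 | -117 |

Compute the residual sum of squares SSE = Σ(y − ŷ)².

x=3: ŷ = 2 − 17·3 = -49; r = -50 − (-49) = -1
x=4: ŷ = 2 − 17·4 = -66; r = -66 − (-66) = 0
x=5: ŷ = 2 − 17·5 = -83; r = -80 − (-83) = 3
x=6: ŷ = 2 − 17·6 = -100; r = -102 − (-100) = -2
x=7: ŷ = 2 − 17·7 = -117; r = -117 − (-117) = 0
SSE = 1 + 0 + 9 + 4 + 0 = 14

SSE = 14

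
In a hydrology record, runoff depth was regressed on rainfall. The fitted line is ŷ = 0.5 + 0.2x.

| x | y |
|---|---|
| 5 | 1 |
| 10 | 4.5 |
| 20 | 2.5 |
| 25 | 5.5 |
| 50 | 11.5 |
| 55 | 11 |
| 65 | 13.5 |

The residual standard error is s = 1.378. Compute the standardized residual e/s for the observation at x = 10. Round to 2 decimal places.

ŷ = 0.5 + 0.2·10 = 2.5
e = 4.5 − 2.5 = 2
e/s = 2 / 1.378 = 1.45

1.45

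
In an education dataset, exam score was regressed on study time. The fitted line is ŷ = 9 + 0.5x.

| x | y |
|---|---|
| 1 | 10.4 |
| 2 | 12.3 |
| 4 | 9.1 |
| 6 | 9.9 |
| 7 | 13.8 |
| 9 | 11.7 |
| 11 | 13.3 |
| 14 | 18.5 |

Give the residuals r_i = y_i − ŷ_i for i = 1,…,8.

x=1: ŷ = 9 + 0.5·1 = 9.5; r = 10.4 − 9.5 = 0.9
x=2: ŷ = 9 + 0.5·2 = 10; r = 12.3 − 10 = 2.3
x=4: ŷ = 9 + 0.5·4 = 11; r = 9.1 − 11 = -1.9
x=6: ŷ = 9 + 0.5·6 = 12; r = 9.9 − 12 = -2.1
x=7: ŷ = 9 + 0.5·7 = 12.5; r = 13.8 − 12.5 = 1.3
x=9: ŷ = 9 + 0.5·9 = 13.5; r = 11.7 − 13.5 = -1.8
x=11: ŷ = 9 + 0.5·11 = 14.5; r = 13.3 − 14.5 = -1.2
x=14: ŷ = 9 + 0.5·14 = 16; r = 18.5 − 16 = 2.5

0.9, 2.3, -1.9, -2.1, 1.3, -1.8, -1.2, 2.5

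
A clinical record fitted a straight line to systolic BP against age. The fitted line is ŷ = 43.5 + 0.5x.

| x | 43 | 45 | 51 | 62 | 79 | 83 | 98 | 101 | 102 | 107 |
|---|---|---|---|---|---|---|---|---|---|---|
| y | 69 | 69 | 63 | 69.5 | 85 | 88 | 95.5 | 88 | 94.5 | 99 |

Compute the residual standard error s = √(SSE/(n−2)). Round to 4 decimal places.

x=43: ŷ = 43.5 + 0.5·43 = 65; e = 69 − 65 = 4
x=45: ŷ = 43.5 + 0.5·45 = 66; e = 69 − 66 = 3
x=51: ŷ = 43.5 + 0.5·51 = 69; e = 63 − 69 = -6
x=62: ŷ = 43.5 + 0.5·62 = 74.5; e = 69.5 − 74.5 = -5
x=79: ŷ = 43.5 + 0.5·79 = 83; e = 85 − 83 = 2
x=83: ŷ = 43.5 + 0.5·83 = 85; e = 88 − 85 = 3
x=98: ŷ = 43.5 + 0.5·98 = 92.5; e = 95.5 − 92.5 = 3
x=101: ŷ = 43.5 + 0.5·101 = 94; e = 88 − 94 = -6
x=102: ŷ = 43.5 + 0.5·102 = 94.5; e = 94.5 − 94.5 = 0
x=107: ŷ = 43.5 + 0.5·107 = 97; e = 99 − 97 = 2
SSE = 16 + 9 + 36 + 25 + 4 + 9 + 9 + 36 + 0 + 4 = 148
s = √(148/8) = √18.5 ≈ 4.3012

s = 4.3012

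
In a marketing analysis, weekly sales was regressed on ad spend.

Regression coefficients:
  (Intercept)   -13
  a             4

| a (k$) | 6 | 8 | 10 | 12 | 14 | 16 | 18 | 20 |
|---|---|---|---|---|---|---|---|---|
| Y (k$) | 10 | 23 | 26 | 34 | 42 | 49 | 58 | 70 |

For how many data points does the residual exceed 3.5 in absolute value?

1

a=6: ŷ = -13 + 4·6 = 11; r = 10 − 11 = -1
a=8: ŷ = -13 + 4·8 = 19; r = 23 − 19 = 4
a=10: ŷ = -13 + 4·10 = 27; r = 26 − 27 = -1
a=12: ŷ = -13 + 4·12 = 35; r = 34 − 35 = -1
a=14: ŷ = -13 + 4·14 = 43; r = 42 − 43 = -1
a=16: ŷ = -13 + 4·16 = 51; r = 49 − 51 = -2
a=18: ŷ = -13 + 4·18 = 59; r = 58 − 59 = -1
a=20: ŷ = -13 + 4·20 = 67; r = 70 − 67 = 3
|r| > 3.5: a=8 (|r|=4) → 1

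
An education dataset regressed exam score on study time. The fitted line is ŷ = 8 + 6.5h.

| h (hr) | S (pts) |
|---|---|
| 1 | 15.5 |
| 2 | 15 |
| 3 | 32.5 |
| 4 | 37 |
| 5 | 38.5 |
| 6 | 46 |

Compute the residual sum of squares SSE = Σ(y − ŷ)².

h=1: ŷ = 8 + 6.5·1 = 14.5; r = 15.5 − 14.5 = 1
h=2: ŷ = 8 + 6.5·2 = 21; r = 15 − 21 = -6
h=3: ŷ = 8 + 6.5·3 = 27.5; r = 32.5 − 27.5 = 5
h=4: ŷ = 8 + 6.5·4 = 34; r = 37 − 34 = 3
h=5: ŷ = 8 + 6.5·5 = 40.5; r = 38.5 − 40.5 = -2
h=6: ŷ = 8 + 6.5·6 = 47; r = 46 − 47 = -1
SSE = 1 + 36 + 25 + 9 + 4 + 1 = 76

SSE = 76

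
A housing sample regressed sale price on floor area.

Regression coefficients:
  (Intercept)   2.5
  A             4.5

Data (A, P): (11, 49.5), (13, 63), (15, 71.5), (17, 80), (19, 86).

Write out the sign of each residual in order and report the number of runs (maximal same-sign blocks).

3 runs

A=11: ŷ = 2.5 + 4.5·11 = 52; r = 49.5 − 52 = -2.5
A=13: ŷ = 2.5 + 4.5·13 = 61; r = 63 − 61 = 2
A=15: ŷ = 2.5 + 4.5·15 = 70; r = 71.5 − 70 = 1.5
A=17: ŷ = 2.5 + 4.5·17 = 79; r = 80 − 79 = 1
A=19: ŷ = 2.5 + 4.5·19 = 88; r = 86 − 88 = -2
Signs: − + + + −
Runs: −×1, +×3, −×1 → 3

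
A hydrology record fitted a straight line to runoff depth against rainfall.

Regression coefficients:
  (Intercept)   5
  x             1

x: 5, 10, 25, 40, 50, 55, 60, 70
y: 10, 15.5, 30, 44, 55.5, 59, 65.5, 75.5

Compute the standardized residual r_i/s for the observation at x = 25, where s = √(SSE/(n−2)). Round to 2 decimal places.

0.00

x=5: ŷ = 5 + 5 = 10; r = 10 − 10 = 0
x=10: ŷ = 5 + 10 = 15; r = 15.5 − 15 = 0.5
x=25: ŷ = 5 + 25 = 30; r = 30 − 30 = 0
x=40: ŷ = 5 + 40 = 45; r = 44 − 45 = -1
x=50: ŷ = 5 + 50 = 55; r = 55.5 − 55 = 0.5
x=55: ŷ = 5 + 55 = 60; r = 59 − 60 = -1
x=60: ŷ = 5 + 60 = 65; r = 65.5 − 65 = 0.5
x=70: ŷ = 5 + 70 = 75; r = 75.5 − 75 = 0.5
SSE = 0 + 0.25 + 0 + 1 + 0.25 + 1 + 0.25 + 0.25 = 3
s = √(3/6) = 0.707107
r/s = 0 / 0.707107 = 0.00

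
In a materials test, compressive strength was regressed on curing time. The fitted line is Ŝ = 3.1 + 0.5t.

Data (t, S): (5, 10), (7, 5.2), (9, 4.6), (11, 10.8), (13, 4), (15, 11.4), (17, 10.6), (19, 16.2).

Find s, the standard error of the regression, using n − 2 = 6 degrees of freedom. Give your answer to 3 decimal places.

t=5: Ŝ = 3.1 + 0.5·5 = 5.6; e = 10 − 5.6 = 4.4
t=7: Ŝ = 3.1 + 0.5·7 = 6.6; e = 5.2 − 6.6 = -1.4
t=9: Ŝ = 3.1 + 0.5·9 = 7.6; e = 4.6 − 7.6 = -3
t=11: Ŝ = 3.1 + 0.5·11 = 8.6; e = 10.8 − 8.6 = 2.2
t=13: Ŝ = 3.1 + 0.5·13 = 9.6; e = 4 − 9.6 = -5.6
t=15: Ŝ = 3.1 + 0.5·15 = 10.6; e = 11.4 − 10.6 = 0.8
t=17: Ŝ = 3.1 + 0.5·17 = 11.6; e = 10.6 − 11.6 = -1
t=19: Ŝ = 3.1 + 0.5·19 = 12.6; e = 16.2 − 12.6 = 3.6
SSE = 19.36 + 1.96 + 9 + 4.84 + 31.36 + 0.64 + 1 + 12.96 = 81.12
s = √(81.12/6) = √13.52 ≈ 3.677

s = 3.677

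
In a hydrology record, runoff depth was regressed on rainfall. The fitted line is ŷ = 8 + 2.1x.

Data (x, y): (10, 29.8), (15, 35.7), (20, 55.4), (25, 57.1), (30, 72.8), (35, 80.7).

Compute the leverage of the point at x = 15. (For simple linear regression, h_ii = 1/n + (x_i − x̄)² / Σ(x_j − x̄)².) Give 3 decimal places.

x̄ = (10 + 15 + 20 + 25 + 30 + 35)/6 = 22.5
Σ(x − x̄)² = 156.25 + 56.25 + 6.25 + 6.25 + 56.25 + 156.25 = 437.5
h = 1/6 + (-7.5)²/437.5 = 0.166667 + 0.128571 = 0.295

h = 0.295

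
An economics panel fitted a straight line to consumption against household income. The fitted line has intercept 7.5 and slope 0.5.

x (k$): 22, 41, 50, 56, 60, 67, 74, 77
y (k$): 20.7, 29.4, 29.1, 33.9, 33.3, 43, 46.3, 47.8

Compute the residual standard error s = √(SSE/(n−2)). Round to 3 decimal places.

x=22: ŷ = 7.5 + 0.5·22 = 18.5; e = 20.7 − 18.5 = 2.2
x=41: ŷ = 7.5 + 0.5·41 = 28; e = 29.4 − 28 = 1.4
x=50: ŷ = 7.5 + 0.5·50 = 32.5; e = 29.1 − 32.5 = -3.4
x=56: ŷ = 7.5 + 0.5·56 = 35.5; e = 33.9 − 35.5 = -1.6
x=60: ŷ = 7.5 + 0.5·60 = 37.5; e = 33.3 − 37.5 = -4.2
x=67: ŷ = 7.5 + 0.5·67 = 41; e = 43 − 41 = 2
x=74: ŷ = 7.5 + 0.5·74 = 44.5; e = 46.3 − 44.5 = 1.8
x=77: ŷ = 7.5 + 0.5·77 = 46; e = 47.8 − 46 = 1.8
SSE = 4.84 + 1.96 + 11.56 + 2.56 + 17.64 + 4 + 3.24 + 3.24 = 49.04
s = √(49.04/6) = √8.17333 ≈ 2.859

s = 2.859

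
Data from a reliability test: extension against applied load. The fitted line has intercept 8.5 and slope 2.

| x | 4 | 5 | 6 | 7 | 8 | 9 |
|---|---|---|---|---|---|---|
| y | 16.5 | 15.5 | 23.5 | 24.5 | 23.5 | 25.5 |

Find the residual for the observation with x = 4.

r = 0

ŷ = 8.5 + 2·4 = 16.5
r = 16.5 − 16.5 = 0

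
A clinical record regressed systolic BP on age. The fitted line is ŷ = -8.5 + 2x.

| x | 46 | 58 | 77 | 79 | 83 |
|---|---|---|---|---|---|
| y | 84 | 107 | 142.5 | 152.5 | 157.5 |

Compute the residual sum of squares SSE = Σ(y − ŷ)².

SSE = 18.5

x=46: ŷ = -8.5 + 2·46 = 83.5; r = 84 − 83.5 = 0.5
x=58: ŷ = -8.5 + 2·58 = 107.5; r = 107 − 107.5 = -0.5
x=77: ŷ = -8.5 + 2·77 = 145.5; r = 142.5 − 145.5 = -3
x=79: ŷ = -8.5 + 2·79 = 149.5; r = 152.5 − 149.5 = 3
x=83: ŷ = -8.5 + 2·83 = 157.5; r = 157.5 − 157.5 = 0
SSE = 0.25 + 0.25 + 9 + 9 + 0 = 18.5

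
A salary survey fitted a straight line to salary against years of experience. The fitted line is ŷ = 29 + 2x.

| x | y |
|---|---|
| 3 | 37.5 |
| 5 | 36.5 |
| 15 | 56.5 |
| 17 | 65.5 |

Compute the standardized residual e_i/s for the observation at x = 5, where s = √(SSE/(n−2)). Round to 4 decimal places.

-0.7071

x=3: ŷ = 29 + 2·3 = 35; e = 37.5 − 35 = 2.5
x=5: ŷ = 29 + 2·5 = 39; e = 36.5 − 39 = -2.5
x=15: ŷ = 29 + 2·15 = 59; e = 56.5 − 59 = -2.5
x=17: ŷ = 29 + 2·17 = 63; e = 65.5 − 63 = 2.5
SSE = 6.25 + 6.25 + 6.25 + 6.25 = 25
s = √(25/2) = 3.53553
e/s = -2.5 / 3.53553 = -0.7071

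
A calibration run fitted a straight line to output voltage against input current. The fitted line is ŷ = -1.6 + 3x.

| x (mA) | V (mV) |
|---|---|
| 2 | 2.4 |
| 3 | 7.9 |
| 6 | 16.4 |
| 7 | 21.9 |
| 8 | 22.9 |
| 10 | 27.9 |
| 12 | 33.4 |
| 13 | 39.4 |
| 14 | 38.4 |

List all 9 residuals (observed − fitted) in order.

-2, 0.5, 0, 2.5, 0.5, -0.5, -1, 2, -2

x=2: ŷ = -1.6 + 3·2 = 4.4; e = 2.4 − 4.4 = -2
x=3: ŷ = -1.6 + 3·3 = 7.4; e = 7.9 − 7.4 = 0.5
x=6: ŷ = -1.6 + 3·6 = 16.4; e = 16.4 − 16.4 = 0
x=7: ŷ = -1.6 + 3·7 = 19.4; e = 21.9 − 19.4 = 2.5
x=8: ŷ = -1.6 + 3·8 = 22.4; e = 22.9 − 22.4 = 0.5
x=10: ŷ = -1.6 + 3·10 = 28.4; e = 27.9 − 28.4 = -0.5
x=12: ŷ = -1.6 + 3·12 = 34.4; e = 33.4 − 34.4 = -1
x=13: ŷ = -1.6 + 3·13 = 37.4; e = 39.4 − 37.4 = 2
x=14: ŷ = -1.6 + 3·14 = 40.4; e = 38.4 − 40.4 = -2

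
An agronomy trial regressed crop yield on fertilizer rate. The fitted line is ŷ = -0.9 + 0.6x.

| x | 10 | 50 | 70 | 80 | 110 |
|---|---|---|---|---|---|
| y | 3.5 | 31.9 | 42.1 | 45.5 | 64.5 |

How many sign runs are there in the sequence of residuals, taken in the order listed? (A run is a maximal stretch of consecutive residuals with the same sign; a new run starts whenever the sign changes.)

3 runs

x=10: ŷ = -0.9 + 0.6·10 = 5.1; e = 3.5 − 5.1 = -1.6
x=50: ŷ = -0.9 + 0.6·50 = 29.1; e = 31.9 − 29.1 = 2.8
x=70: ŷ = -0.9 + 0.6·70 = 41.1; e = 42.1 − 41.1 = 1
x=80: ŷ = -0.9 + 0.6·80 = 47.1; e = 45.5 − 47.1 = -1.6
x=110: ŷ = -0.9 + 0.6·110 = 65.1; e = 64.5 − 65.1 = -0.6
Signs: − + + − −
Runs: −×1, +×2, −×2 → 3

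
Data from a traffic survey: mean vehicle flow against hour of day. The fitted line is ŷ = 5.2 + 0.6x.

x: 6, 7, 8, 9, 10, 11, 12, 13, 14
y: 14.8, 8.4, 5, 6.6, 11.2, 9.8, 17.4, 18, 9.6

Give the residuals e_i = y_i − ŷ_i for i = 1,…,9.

6, -1, -5, -4, 0, -2, 5, 5, -4

x=6: ŷ = 5.2 + 0.6·6 = 8.8; e = 14.8 − 8.8 = 6
x=7: ŷ = 5.2 + 0.6·7 = 9.4; e = 8.4 − 9.4 = -1
x=8: ŷ = 5.2 + 0.6·8 = 10; e = 5 − 10 = -5
x=9: ŷ = 5.2 + 0.6·9 = 10.6; e = 6.6 − 10.6 = -4
x=10: ŷ = 5.2 + 0.6·10 = 11.2; e = 11.2 − 11.2 = 0
x=11: ŷ = 5.2 + 0.6·11 = 11.8; e = 9.8 − 11.8 = -2
x=12: ŷ = 5.2 + 0.6·12 = 12.4; e = 17.4 − 12.4 = 5
x=13: ŷ = 5.2 + 0.6·13 = 13; e = 18 − 13 = 5
x=14: ŷ = 5.2 + 0.6·14 = 13.6; e = 9.6 − 13.6 = -4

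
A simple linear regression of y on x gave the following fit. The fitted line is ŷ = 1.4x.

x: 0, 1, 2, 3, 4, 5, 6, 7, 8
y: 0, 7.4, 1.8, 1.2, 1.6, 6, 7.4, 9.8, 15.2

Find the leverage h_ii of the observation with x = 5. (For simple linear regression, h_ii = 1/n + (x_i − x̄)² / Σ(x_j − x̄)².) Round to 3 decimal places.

h = 0.128

x̄ = (0 + 1 + 2 + 3 + 4 + 5 + 6 + 7 + 8)/9 = 4
Σ(x − x̄)² = 16 + 9 + 4 + 1 + 0 + 1 + 4 + 9 + 16 = 60
h = 1/9 + (1)²/60 = 0.111111 + 0.0166667 = 0.128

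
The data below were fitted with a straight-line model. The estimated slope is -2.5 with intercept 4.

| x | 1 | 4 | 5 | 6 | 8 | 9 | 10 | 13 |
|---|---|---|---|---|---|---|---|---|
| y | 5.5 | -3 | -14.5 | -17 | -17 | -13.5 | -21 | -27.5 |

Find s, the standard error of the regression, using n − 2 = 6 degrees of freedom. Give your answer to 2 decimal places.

x=1: ŷ = 4 − 2.5·1 = 1.5; r = 5.5 − 1.5 = 4
x=4: ŷ = 4 − 2.5·4 = -6; r = -3 − (-6) = 3
x=5: ŷ = 4 − 2.5·5 = -8.5; r = -14.5 − (-8.5) = -6
x=6: ŷ = 4 − 2.5·6 = -11; r = -17 − (-11) = -6
x=8: ŷ = 4 − 2.5·8 = -16; r = -17 − (-16) = -1
x=9: ŷ = 4 − 2.5·9 = -18.5; r = -13.5 − (-18.5) = 5
x=10: ŷ = 4 − 2.5·10 = -21; r = -21 − (-21) = 0
x=13: ŷ = 4 − 2.5·13 = -28.5; r = -27.5 − (-28.5) = 1
SSE = 16 + 9 + 36 + 36 + 1 + 25 + 0 + 1 = 124
s = √(124/6) = √20.6667 ≈ 4.55

s = 4.55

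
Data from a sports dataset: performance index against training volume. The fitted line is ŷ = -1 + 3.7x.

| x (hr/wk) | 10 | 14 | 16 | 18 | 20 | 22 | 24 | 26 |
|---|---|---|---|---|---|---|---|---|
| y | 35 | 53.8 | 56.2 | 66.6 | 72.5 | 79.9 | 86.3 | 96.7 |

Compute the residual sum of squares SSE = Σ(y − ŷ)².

x=10: ŷ = -1 + 3.7·10 = 36; r = 35 − 36 = -1
x=14: ŷ = -1 + 3.7·14 = 50.8; r = 53.8 − 50.8 = 3
x=16: ŷ = -1 + 3.7·16 = 58.2; r = 56.2 − 58.2 = -2
x=18: ŷ = -1 + 3.7·18 = 65.6; r = 66.6 − 65.6 = 1
x=20: ŷ = -1 + 3.7·20 = 73; r = 72.5 − 73 = -0.5
x=22: ŷ = -1 + 3.7·22 = 80.4; r = 79.9 − 80.4 = -0.5
x=24: ŷ = -1 + 3.7·24 = 87.8; r = 86.3 − 87.8 = -1.5
x=26: ŷ = -1 + 3.7·26 = 95.2; r = 96.7 − 95.2 = 1.5
SSE = 1 + 9 + 4 + 1 + 0.25 + 0.25 + 2.25 + 2.25 = 20

SSE = 20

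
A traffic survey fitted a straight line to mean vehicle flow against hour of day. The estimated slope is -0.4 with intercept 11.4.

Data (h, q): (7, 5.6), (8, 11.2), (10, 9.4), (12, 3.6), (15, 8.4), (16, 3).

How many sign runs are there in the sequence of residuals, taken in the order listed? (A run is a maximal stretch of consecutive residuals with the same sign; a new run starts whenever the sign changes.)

h=7: q̂ = 11.4 − 0.4·7 = 8.6; e = 5.6 − 8.6 = -3
h=8: q̂ = 11.4 − 0.4·8 = 8.2; e = 11.2 − 8.2 = 3
h=10: q̂ = 11.4 − 0.4·10 = 7.4; e = 9.4 − 7.4 = 2
h=12: q̂ = 11.4 − 0.4·12 = 6.6; e = 3.6 − 6.6 = -3
h=15: q̂ = 11.4 − 0.4·15 = 5.4; e = 8.4 − 5.4 = 3
h=16: q̂ = 11.4 − 0.4·16 = 5; e = 3 − 5 = -2
Signs: − + + − + −
Runs: −×1, +×2, −×1, +×1, −×1 → 5

5 runs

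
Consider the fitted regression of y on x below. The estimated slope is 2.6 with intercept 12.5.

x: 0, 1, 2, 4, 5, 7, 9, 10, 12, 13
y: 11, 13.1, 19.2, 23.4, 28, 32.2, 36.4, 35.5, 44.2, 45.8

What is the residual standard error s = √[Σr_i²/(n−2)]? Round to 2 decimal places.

s = 1.84

x=0: ŷ = 12.5 + 2.6·0 = 12.5; r = 11 − 12.5 = -1.5
x=1: ŷ = 12.5 + 2.6·1 = 15.1; r = 13.1 − 15.1 = -2
x=2: ŷ = 12.5 + 2.6·2 = 17.7; r = 19.2 − 17.7 = 1.5
x=4: ŷ = 12.5 + 2.6·4 = 22.9; r = 23.4 − 22.9 = 0.5
x=5: ŷ = 12.5 + 2.6·5 = 25.5; r = 28 − 25.5 = 2.5
x=7: ŷ = 12.5 + 2.6·7 = 30.7; r = 32.2 − 30.7 = 1.5
x=9: ŷ = 12.5 + 2.6·9 = 35.9; r = 36.4 − 35.9 = 0.5
x=10: ŷ = 12.5 + 2.6·10 = 38.5; r = 35.5 − 38.5 = -3
x=12: ŷ = 12.5 + 2.6·12 = 43.7; r = 44.2 − 43.7 = 0.5
x=13: ŷ = 12.5 + 2.6·13 = 46.3; r = 45.8 − 46.3 = -0.5
SSE = 2.25 + 4 + 2.25 + 0.25 + 6.25 + 2.25 + 0.25 + 9 + 0.25 + 0.25 = 27
s = √(27/8) = √3.375 ≈ 1.84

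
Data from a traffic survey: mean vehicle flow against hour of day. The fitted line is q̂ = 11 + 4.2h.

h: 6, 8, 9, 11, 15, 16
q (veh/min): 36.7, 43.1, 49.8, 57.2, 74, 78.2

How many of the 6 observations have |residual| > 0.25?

h=6: q̂ = 11 + 4.2·6 = 36.2; e = 36.7 − 36.2 = 0.5
h=8: q̂ = 11 + 4.2·8 = 44.6; e = 43.1 − 44.6 = -1.5
h=9: q̂ = 11 + 4.2·9 = 48.8; e = 49.8 − 48.8 = 1
h=11: q̂ = 11 + 4.2·11 = 57.2; e = 57.2 − 57.2 = 0
h=15: q̂ = 11 + 4.2·15 = 74; e = 74 − 74 = 0
h=16: q̂ = 11 + 4.2·16 = 78.2; e = 78.2 − 78.2 = 0
|e| > 0.25: h=6 (|e|=0.5), h=8 (|e|=1.5), h=9 (|e|=1) → 3

3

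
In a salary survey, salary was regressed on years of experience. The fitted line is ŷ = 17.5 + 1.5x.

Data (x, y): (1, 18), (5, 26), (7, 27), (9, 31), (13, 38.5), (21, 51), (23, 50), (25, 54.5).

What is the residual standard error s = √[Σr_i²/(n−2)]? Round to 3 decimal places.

s = 1.500

x=1: ŷ = 17.5 + 1.5·1 = 19; r = 18 − 19 = -1
x=5: ŷ = 17.5 + 1.5·5 = 25; r = 26 − 25 = 1
x=7: ŷ = 17.5 + 1.5·7 = 28; r = 27 − 28 = -1
x=9: ŷ = 17.5 + 1.5·9 = 31; r = 31 − 31 = 0
x=13: ŷ = 17.5 + 1.5·13 = 37; r = 38.5 − 37 = 1.5
x=21: ŷ = 17.5 + 1.5·21 = 49; r = 51 − 49 = 2
x=23: ŷ = 17.5 + 1.5·23 = 52; r = 50 − 52 = -2
x=25: ŷ = 17.5 + 1.5·25 = 55; r = 54.5 − 55 = -0.5
SSE = 1 + 1 + 1 + 0 + 2.25 + 4 + 4 + 0.25 = 13.5
s = √(13.5/6) = √2.25 ≈ 1.500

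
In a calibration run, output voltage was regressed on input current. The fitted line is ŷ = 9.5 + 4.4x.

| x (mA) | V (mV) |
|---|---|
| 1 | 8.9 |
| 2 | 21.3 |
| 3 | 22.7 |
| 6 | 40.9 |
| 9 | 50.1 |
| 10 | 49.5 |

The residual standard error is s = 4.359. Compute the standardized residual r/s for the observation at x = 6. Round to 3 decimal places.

1.147

ŷ = 9.5 + 4.4·6 = 35.9
r = 40.9 − 35.9 = 5
r/s = 5 / 4.359 = 1.147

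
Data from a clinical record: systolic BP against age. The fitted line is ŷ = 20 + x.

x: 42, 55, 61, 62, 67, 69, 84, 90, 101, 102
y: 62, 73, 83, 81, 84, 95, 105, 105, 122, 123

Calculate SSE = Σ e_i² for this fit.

SSE = 82

x=42: ŷ = 20 + 42 = 62; e = 62 − 62 = 0
x=55: ŷ = 20 + 55 = 75; e = 73 − 75 = -2
x=61: ŷ = 20 + 61 = 81; e = 83 − 81 = 2
x=62: ŷ = 20 + 62 = 82; e = 81 − 82 = -1
x=67: ŷ = 20 + 67 = 87; e = 84 − 87 = -3
x=69: ŷ = 20 + 69 = 89; e = 95 − 89 = 6
x=84: ŷ = 20 + 84 = 104; e = 105 − 104 = 1
x=90: ŷ = 20 + 90 = 110; e = 105 − 110 = -5
x=101: ŷ = 20 + 101 = 121; e = 122 − 121 = 1
x=102: ŷ = 20 + 102 = 122; e = 123 − 122 = 1
SSE = 0 + 4 + 4 + 1 + 9 + 36 + 1 + 25 + 1 + 1 = 82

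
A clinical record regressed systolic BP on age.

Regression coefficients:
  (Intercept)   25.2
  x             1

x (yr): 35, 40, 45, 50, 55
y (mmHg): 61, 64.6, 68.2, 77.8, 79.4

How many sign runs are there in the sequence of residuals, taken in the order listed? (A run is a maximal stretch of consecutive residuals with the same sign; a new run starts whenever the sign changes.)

4 runs

x=35: ŷ = 25.2 + 35 = 60.2; e = 61 − 60.2 = 0.8
x=40: ŷ = 25.2 + 40 = 65.2; e = 64.6 − 65.2 = -0.6
x=45: ŷ = 25.2 + 45 = 70.2; e = 68.2 − 70.2 = -2
x=50: ŷ = 25.2 + 50 = 75.2; e = 77.8 − 75.2 = 2.6
x=55: ŷ = 25.2 + 55 = 80.2; e = 79.4 − 80.2 = -0.8
Signs: + − − + −
Runs: +×1, −×2, +×1, −×1 → 4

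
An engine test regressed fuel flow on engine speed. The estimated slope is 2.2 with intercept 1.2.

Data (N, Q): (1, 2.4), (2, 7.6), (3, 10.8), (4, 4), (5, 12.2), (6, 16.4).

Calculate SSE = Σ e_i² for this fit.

N=1: ŷ = 1.2 + 2.2·1 = 3.4; e = 2.4 − 3.4 = -1
N=2: ŷ = 1.2 + 2.2·2 = 5.6; e = 7.6 − 5.6 = 2
N=3: ŷ = 1.2 + 2.2·3 = 7.8; e = 10.8 − 7.8 = 3
N=4: ŷ = 1.2 + 2.2·4 = 10; e = 4 − 10 = -6
N=5: ŷ = 1.2 + 2.2·5 = 12.2; e = 12.2 − 12.2 = 0
N=6: ŷ = 1.2 + 2.2·6 = 14.4; e = 16.4 − 14.4 = 2
SSE = 1 + 4 + 9 + 36 + 0 + 4 = 54

SSE = 54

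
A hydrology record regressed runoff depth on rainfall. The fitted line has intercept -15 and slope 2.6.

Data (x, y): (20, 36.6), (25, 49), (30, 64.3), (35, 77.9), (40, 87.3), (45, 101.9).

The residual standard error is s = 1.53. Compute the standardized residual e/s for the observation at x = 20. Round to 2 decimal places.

ŷ = -15 + 2.6·20 = 37
e = 36.6 − 37 = -0.4
e/s = -0.4 / 1.53 = -0.26

-0.26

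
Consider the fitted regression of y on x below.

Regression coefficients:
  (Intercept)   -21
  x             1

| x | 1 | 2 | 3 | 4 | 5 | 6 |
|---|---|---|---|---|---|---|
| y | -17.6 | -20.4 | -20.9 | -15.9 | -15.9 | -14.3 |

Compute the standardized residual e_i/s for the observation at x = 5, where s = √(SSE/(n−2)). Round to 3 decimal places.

x=1: ŷ = -21 + 1 = -20; e = -17.6 − (-20) = 2.4
x=2: ŷ = -21 + 2 = -19; e = -20.4 − (-19) = -1.4
x=3: ŷ = -21 + 3 = -18; e = -20.9 − (-18) = -2.9
x=4: ŷ = -21 + 4 = -17; e = -15.9 − (-17) = 1.1
x=5: ŷ = -21 + 5 = -16; e = -15.9 − (-16) = 0.1
x=6: ŷ = -21 + 6 = -15; e = -14.3 − (-15) = 0.7
SSE = 5.76 + 1.96 + 8.41 + 1.21 + 0.01 + 0.49 = 17.84
s = √(17.84/4) = 2.11187
e/s = 0.1 / 2.11187 = 0.047

0.047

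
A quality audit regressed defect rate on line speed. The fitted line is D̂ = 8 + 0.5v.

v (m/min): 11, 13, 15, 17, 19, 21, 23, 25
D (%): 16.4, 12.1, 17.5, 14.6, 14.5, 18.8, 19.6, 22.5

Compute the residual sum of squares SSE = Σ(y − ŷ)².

v=11: D̂ = 8 + 0.5·11 = 13.5; e = 16.4 − 13.5 = 2.9
v=13: D̂ = 8 + 0.5·13 = 14.5; e = 12.1 − 14.5 = -2.4
v=15: D̂ = 8 + 0.5·15 = 15.5; e = 17.5 − 15.5 = 2
v=17: D̂ = 8 + 0.5·17 = 16.5; e = 14.6 − 16.5 = -1.9
v=19: D̂ = 8 + 0.5·19 = 17.5; e = 14.5 − 17.5 = -3
v=21: D̂ = 8 + 0.5·21 = 18.5; e = 18.8 − 18.5 = 0.3
v=23: D̂ = 8 + 0.5·23 = 19.5; e = 19.6 − 19.5 = 0.1
v=25: D̂ = 8 + 0.5·25 = 20.5; e = 22.5 − 20.5 = 2
SSE = 8.41 + 5.76 + 4 + 3.61 + 9 + 0.09 + 0.01 + 4 = 34.88

SSE = 34.88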